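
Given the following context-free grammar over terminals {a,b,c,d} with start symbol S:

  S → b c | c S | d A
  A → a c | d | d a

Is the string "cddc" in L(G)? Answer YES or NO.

Convert to CNF:
  S -> T1 S | T2 A | T3 T1
  A -> T0 T1 | T2 T0 | d
  T0 -> a
  T1 -> c
  T2 -> d
  T3 -> b

Fill CYK table bottom-up:
  [0..0]={T1}  "c"  orig:{}
  [1..1]={A,T2}  "d"  orig:{A}
  [2..2]={A,T2}  "d"  orig:{A}
  [3..3]={T1}  "c"  orig:{}
  [0..1]=∅  "cd"
  [1..2]={S}  "dd"
  [2..3]=∅  "dc"
  [0..2]={S}  "cdd"
  [1..3]=∅  "ddc"
  [0..3]=∅  "cddc"

S ∉ T[0,3] ⇒ NO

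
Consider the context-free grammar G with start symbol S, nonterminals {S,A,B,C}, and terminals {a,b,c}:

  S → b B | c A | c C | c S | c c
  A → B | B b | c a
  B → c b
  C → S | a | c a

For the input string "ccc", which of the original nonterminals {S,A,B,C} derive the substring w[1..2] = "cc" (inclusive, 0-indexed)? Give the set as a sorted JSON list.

CNF form of G:
  S -> T0 B | T1 A | T1 C | T1 S | T1 T1
  A -> B T0 | T1 T0 | T1 T2
  B -> T1 T0
  C -> T0 B | T1 A | T1 C | T1 S | T1 T1 | T1 T2 | a
  T0 -> b
  T1 -> c
  T2 -> a

CYK fill (cells [i..j] with 1 ≤ i ≤ j ≤ 2 only):
  cell(1,1) c: {T1}  orig:{}
  cell(2,2) c: {T1}  orig:{}
  cell(1,2) cc: {C,S}

Original NTs in T[1,2] deriving "cc": ["C", "S"]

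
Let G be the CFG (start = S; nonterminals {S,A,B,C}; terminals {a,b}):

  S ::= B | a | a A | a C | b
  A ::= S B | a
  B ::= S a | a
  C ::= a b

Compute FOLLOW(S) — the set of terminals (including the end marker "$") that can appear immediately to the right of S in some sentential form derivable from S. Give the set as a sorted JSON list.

FIRST sets, iterate to fixpoint:
round 1:
  A via A→a: +{a}
  B via B→a: +{a}
  C via C→a b: +{a}
  S via S→B: +{a}
  S via S→b: +{b}
  FIRST[S]={a,b}  FIRST[A]={a}  FIRST[B]={a}  FIRST[C]={a}
round 2:
  A via A→S B: +{b}
  B via B→S a: +{b}
  FIRST[S]={a,b}  FIRST[A]={a,b}  FIRST[B]={a,b}  FIRST[C]={a}
round 3: (no change)
  FIRST[S]={a,b}  FIRST[A]={a,b}  FIRST[B]={a,b}  FIRST[C]={a}

FOLLOW iteration:
seed FOLLOW(S) with $
pass 1:
  A→S B: FOLLOW(S) ⊇ FIRST(B) = {a,b}; new: +{a,b}
  S→B: FOLLOW(B) ⊇ FOLLOW(S) ⊇ {$,a,b}; new: +{$,a,b}
  S→a A: FOLLOW(A) ⊇ FOLLOW(S) ⊇ {$,a,b}; new: +{$,a,b}
  S→a C: FOLLOW(C) ⊇ FOLLOW(S) ⊇ {$,a,b}; new: +{$,a,b}
  S: {$,a,b}  A: {$,a,b}  B: {$,a,b}  C: {$,a,b}
pass 2: done
  S: {$,a,b}  A: {$,a,b}  B: {$,a,b}  C: {$,a,b}

FOLLOW(S) = ["$", "a", "b"]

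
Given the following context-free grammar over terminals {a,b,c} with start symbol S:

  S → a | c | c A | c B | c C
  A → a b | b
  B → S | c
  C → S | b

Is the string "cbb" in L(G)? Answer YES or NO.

CNF form of G:
  S -> T2 A | T2 B | T2 C | a | c
  A -> T0 T1 | b
  B -> T2 A | T2 B | T2 C | a | c
  C -> T2 A | T2 B | T2 C | a | b | c
  T0 -> a
  T1 -> b
  T2 -> c

Fill CYK table bottom-up:
  T[0,0] 'c' = {B,C,S,T2}  orig:{B,C,S}
  T[1,1] 'b' = {A,C,T1}  orig:{A,C}
  T[2,2] 'b' = {A,C,T1}  orig:{A,C}
  T[0,1] 'cb' = {B,C,S}
  T[1,2] 'bb' = ∅
  T[0,2] 'cbb' = ∅

S ∉ T[0,2] ⇒ NO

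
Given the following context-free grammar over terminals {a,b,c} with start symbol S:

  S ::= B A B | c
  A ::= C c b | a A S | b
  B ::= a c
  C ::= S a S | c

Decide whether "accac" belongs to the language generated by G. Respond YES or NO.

Convert to CNF:
  S -> B X6 | c
  A -> C X3 | T2 X4 | b
  B -> T2 T0
  C -> S X5 | c
  T0 -> c
  T1 -> b
  T2 -> a
  X3 -> T0 T1
  X4 -> A S
  X5 -> T2 S
  X6 -> A B

CYK table (by increasing span):
  T[0,0] 'a' = {T2}  orig:{}
  T[1,1] 'c' = {C,S,T0}  orig:{C,S}
  T[2,2] 'c' = {C,S,T0}  orig:{C,S}
  T[3,3] 'a' = {T2}  orig:{}
  T[4,4] 'c' = {C,S,T0}  orig:{C,S}
  T[0,1] 'ac' = {B,X5}  orig:{B}
  T[1,2] 'cc' = ∅
  T[2,3] 'ca' = ∅
  T[3,4] 'ac' = {B,X5}  orig:{B}
  T[0,2] 'acc' = ∅
  T[1,3] 'cca' = ∅
  T[2,4] 'cac' = {C}
  T[0,3] 'acca' = ∅
  T[1,4] 'ccac' = ∅
  T[0,4] 'accac' = ∅

S ∉ T[0,4] ⇒ NO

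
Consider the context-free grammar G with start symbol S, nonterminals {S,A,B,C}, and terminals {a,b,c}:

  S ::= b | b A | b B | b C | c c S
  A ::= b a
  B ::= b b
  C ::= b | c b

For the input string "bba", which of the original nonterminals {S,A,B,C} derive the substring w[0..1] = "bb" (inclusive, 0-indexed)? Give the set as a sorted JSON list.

CNF form of G:
  S -> T0 A | T0 B | T0 C | T2 X3 | b
  A -> T0 T1
  B -> T0 T0
  C -> T2 T0 | b
  T0 -> b
  T1 -> a
  T2 -> c
  X3 -> T2 S

CYK fill — only the sub-triangle for w[0..1]:
  cell(0,0) b: {C,S,T0}  orig:{C,S}
  cell(1,1) b: {C,S,T0}  orig:{C,S}
  cell(0,1) bb: {B,S}

Original NTs in T[0,1] deriving "bb": ["B", "S"]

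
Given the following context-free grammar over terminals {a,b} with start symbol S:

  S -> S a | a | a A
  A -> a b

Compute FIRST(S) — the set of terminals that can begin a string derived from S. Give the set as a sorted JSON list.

FIRST iteration:
round 1:
  A via A→a b: +{a}
  S via S→a: +{a}
  FIRST[S]={a}  FIRST[A]={a}
round 2: done
  FIRST[S]={a}  FIRST[A]={a}

FIRST(S) = ["a"]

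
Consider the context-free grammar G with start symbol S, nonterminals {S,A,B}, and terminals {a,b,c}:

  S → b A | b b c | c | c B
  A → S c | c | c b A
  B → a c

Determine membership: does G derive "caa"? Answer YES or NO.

CNF form of G:
  S -> T0 B | T1 A | T1 X4 | c
  A -> S T0 | T0 X3 | c
  B -> T2 T0
  T0 -> c
  T1 -> b
  T2 -> a
  X3 -> T1 A
  X4 -> T1 T0

CYK fill:
  cell(0,0) c: {A,S,T0}  orig:{A,S}
  cell(1,1) a: {T2}  orig:{}
  cell(2,2) a: {T2}  orig:{}
  cell(0,1) ca: ∅
  cell(1,2) aa: ∅
  cell(0,2) caa: ∅

S ∉ T[0,2] ⇒ NO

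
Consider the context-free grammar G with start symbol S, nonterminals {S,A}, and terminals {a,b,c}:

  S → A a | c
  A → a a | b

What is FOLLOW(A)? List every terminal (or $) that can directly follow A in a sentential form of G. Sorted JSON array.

Compute FIRST by fixpoint:
round 1:
  A via A→a a: +{a}
  A via A→b: +{b}
  S via S→A a: +{a,b}
  S via S→c: +{c}
  S: {a,b,c}  A: {a,b}
round 2: (stable)
  S: {a,b,c}  A: {a,b}

FOLLOW iteration:
seed FOLLOW(S) with $
[1]
  S→A a: FOLLOW(A) ⊇ FIRST(a) = {a}; new: +{a}
  S: {$}  A: {a}
[2] (stable)
  S: {$}  A: {a}

FOLLOW(A) = ["a"]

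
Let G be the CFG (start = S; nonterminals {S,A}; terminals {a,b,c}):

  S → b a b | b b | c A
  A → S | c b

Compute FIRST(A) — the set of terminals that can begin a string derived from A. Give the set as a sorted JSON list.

FIRST sets, iterate to fixpoint:
[1]
  A via A→c b: +{c}
  S via S→b a b: +{b}
  S via S→c A: +{c}
  S: {b,c}  A: {c}
[2]
  A via A→S: +{b}
  S: {b,c}  A: {b,c}
[3] — fixpoint
  S: {b,c}  A: {b,c}

FIRST(A) = ["b", "c"]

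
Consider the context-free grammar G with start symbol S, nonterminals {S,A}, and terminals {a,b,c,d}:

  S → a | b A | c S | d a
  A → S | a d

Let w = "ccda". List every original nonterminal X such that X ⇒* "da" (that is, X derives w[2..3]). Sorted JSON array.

CNF form of G:
  S -> T1 T0 | T2 A | T3 S | a
  A -> T0 T1 | T1 T0 | T2 A | T3 S | a
  T0 -> a
  T1 -> d
  T2 -> b
  T3 -> c

CYK table (by increasing span) (cells [i..j] with 2 ≤ i ≤ j ≤ 3 only):
  cell(2,2) d: {T1}  orig:{}
  cell(3,3) a: {A,S,T0}  orig:{A,S}
  cell(2,3) da: {A,S}

Original NTs in T[2,3] deriving "da": ["A", "S"]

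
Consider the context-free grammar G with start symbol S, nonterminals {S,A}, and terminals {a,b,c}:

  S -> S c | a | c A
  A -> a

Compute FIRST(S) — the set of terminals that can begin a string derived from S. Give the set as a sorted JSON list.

Compute FIRST by fixpoint:
pass 1:
  A via A→a: +{a}
  S via S→a: +{a}
  S via S→c A: +{c}
  S: {a,c}  A: {a}
pass 2: done
  S: {a,c}  A: {a}

FIRST(S) = ["a", "c"]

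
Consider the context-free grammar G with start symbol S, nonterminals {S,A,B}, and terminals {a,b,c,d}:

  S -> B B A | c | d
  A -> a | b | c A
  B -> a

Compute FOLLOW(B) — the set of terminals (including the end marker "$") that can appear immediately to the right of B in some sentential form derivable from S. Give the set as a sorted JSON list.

Compute FIRST by fixpoint:
pass 1:
  A via A→a: +{a}
  A via A→b: +{b}
  A via A→c A: +{c}
  B via B→a: +{a}
  S via S→B B A: +{a}
  S via S→c: +{c}
  S via S→d: +{d}
  FIRST(S)={a,c,d}  FIRST(A)={a,b,c}  FIRST(B)={a}
pass 2: done
  FIRST(S)={a,c,d}  FIRST(A)={a,b,c}  FIRST(B)={a}

FOLLOW sets:
seed FOLLOW(S) with $
round 1:
  S→B B A: FOLLOW(B) ⊇ FIRST(B) = {a}; new: +{a}
  S→B B A: FOLLOW(B) ⊇ FIRST(A) = {a,b,c}; new: +{b,c}
  S→B B A: FOLLOW(A) ⊇ FOLLOW(S) ⊇ {$}; new: +{$}
  FOLLOW(S)={$}  FOLLOW(A)={$}  FOLLOW(B)={a,b,c}
round 2: (stable)
  FOLLOW(S)={$}  FOLLOW(A)={$}  FOLLOW(B)={a,b,c}

FOLLOW(B) = ["a", "b", "c"]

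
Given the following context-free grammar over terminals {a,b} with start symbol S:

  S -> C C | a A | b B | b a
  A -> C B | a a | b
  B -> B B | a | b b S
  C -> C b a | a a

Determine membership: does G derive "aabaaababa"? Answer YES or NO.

CNF form of G:
  S -> C C | T0 A | T1 B | T1 T0
  A -> C B | T0 T0 | b
  B -> B B | T1 X2 | a
  C -> C X3 | T0 T0
  T0 -> a
  T1 -> b
  X2 -> T1 S
  X3 -> T1 T0

CYK fill:
  T[0,0] 'a' = {B,T0}  orig:{B}
  T[1,1] 'a' = {B,T0}  orig:{B}
  T[2,2] 'b' = {A,T1}  orig:{A}
  T[3,3] 'a' = {B,T0}  orig:{B}
  T[4,4] 'a' = {B,T0}  orig:{B}
  T[5,5] 'a' = {B,T0}  orig:{B}
  T[6,6] 'b' = {A,T1}  orig:{A}
  T[7,7] 'a' = {B,T0}  orig:{B}
  T[8,8] 'b' = {A,T1}  orig:{A}
  T[9,9] 'a' = {B,T0}  orig:{B}
  T[0,1] 'aa' = {A,B,C}
  T[1,2] 'ab' = {S}
  T[2,3] 'ba' = {S,X3}  orig:{S}
  T[3,4] 'aa' = {A,B,C}
  T[4,5] 'aa' = {A,B,C}
  T[5,6] 'ab' = {S}
  T[6,7] 'ba' = {S,X3}  orig:{S}
  T[7,8] 'ab' = {S}
  T[8,9] 'ba' = {S,X3}  orig:{S}
  T[0,2] 'aab' = ∅
  T[1,3] 'aba' = ∅
  T[2,4] 'baa' = {S}
  T[3,5] 'aaa' = {A,B,S}
  T[4,6] 'aab' = ∅
  T[5,7] 'aba' = ∅
  T[6,8] 'bab' = {X2}  orig:{}
  T[7,9] 'aba' = ∅
  T[0,3] 'aaba' = {C}
  T[1,4] 'abaa' = ∅
  T[2,5] 'baaa' = {S,X2}  orig:{S}
  T[3,6] 'aaab' = ∅
  T[4,7] 'aaba' = {C}
  T[5,8] 'abab' = ∅
  T[6,9] 'baba' = ∅
  T[0,4] 'aabaa' = {A}
  T[1,5] 'abaaa' = ∅
  T[2,6] 'baaab' = ∅
  T[3,7] 'aaaba' = ∅
  T[4,8] 'aabab' = ∅
  T[5,9] 'ababa' = ∅
  T[0,5] 'aabaaa' = {A,S}
  T[1,6] 'abaaab' = ∅
  T[2,7] 'baaaba' = ∅
  T[3,8] 'aaabab' = ∅
  T[4,9] 'aababa' = {C}
  T[0,6] 'aabaaab' = ∅
  T[1,7] 'abaaaba' = ∅
  T[2,8] 'baaabab' = ∅
  T[3,9] 'aaababa' = ∅
  T[0,7] 'aabaaaba' = {S}
  T[1,8] 'abaaabab' = ∅
  T[2,9] 'baaababa' = ∅
  T[0,8] 'aabaaabab' = ∅
  T[1,9] 'abaaababa' = ∅
  T[0,9] 'aabaaababa' = {S}

S ∈ T[0,9] ⇒ YES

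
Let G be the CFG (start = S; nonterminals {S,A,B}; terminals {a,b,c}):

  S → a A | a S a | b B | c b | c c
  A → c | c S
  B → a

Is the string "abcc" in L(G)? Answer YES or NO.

Convert to CNF:
  S -> T0 T0 | T0 T2 | T1 A | T1 X3 | T2 B
  A -> T0 S | c
  B -> a
  T0 -> c
  T1 -> a
  T2 -> b
  X3 -> S T1

CYK fill:
  T[0,0] 'a' = {B,T1}  orig:{B}
  T[1,1] 'b' = {T2}  orig:{}
  T[2,2] 'c' = {A,T0}  orig:{A}
  T[3,3] 'c' = {A,T0}  orig:{A}
  T[0,1] 'ab' = ∅
  T[1,2] 'bc' = ∅
  T[2,3] 'cc' = {S}
  T[0,2] 'abc' = ∅
  T[1,3] 'bcc' = ∅
  T[0,3] 'abcc' = ∅

S ∉ T[0,3] ⇒ NO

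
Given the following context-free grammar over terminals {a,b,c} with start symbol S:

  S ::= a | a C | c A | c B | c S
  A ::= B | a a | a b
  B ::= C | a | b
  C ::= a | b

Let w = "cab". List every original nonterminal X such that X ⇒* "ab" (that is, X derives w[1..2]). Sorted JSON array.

CNF form of G:
  S -> T0 C | T2 A | T2 B | T2 S | a
  A -> T0 T0 | T0 T1 | a | b
  B -> a | b
  C -> a | b
  T0 -> a
  T1 -> b
  T2 -> c

Fill CYK table bottom-up — only the sub-triangle for w[1..2]:
  T[1,1] 'a' = {A,B,C,S,T0}  orig:{A,B,C,S}
  T[2,2] 'b' = {A,B,C,T1}  orig:{A,B,C}
  T[1,2] 'ab' = {A,S}

Original NTs in T[1,2] deriving "ab": ["A", "S"]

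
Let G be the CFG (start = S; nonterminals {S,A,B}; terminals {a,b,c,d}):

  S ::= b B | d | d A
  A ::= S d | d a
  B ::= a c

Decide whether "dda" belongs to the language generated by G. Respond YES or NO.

Convert to CNF:
  S -> T0 A | T3 B | d
  A -> S T0 | T0 T1
  B -> T1 T2
  T0 -> d
  T1 -> a
  T2 -> c
  T3 -> b

CYK table (by increasing span):
  T[0,0] 'd' = {S,T0}  orig:{S}
  T[1,1] 'd' = {S,T0}  orig:{S}
  T[2,2] 'a' = {T1}  orig:{}
  T[0,1] 'dd' = {A}
  T[1,2] 'da' = {A}
  T[0,2] 'dda' = {S}

S ∈ T[0,2] ⇒ YES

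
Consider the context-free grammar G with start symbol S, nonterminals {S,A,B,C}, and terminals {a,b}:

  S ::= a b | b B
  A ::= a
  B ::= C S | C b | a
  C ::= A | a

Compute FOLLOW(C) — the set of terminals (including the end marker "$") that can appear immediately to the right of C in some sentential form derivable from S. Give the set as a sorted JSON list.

Compute FIRST by fixpoint:
iter 1:
  A via A→a: +{a}
  B via B→a: +{a}
  C via C→A: +{a}
  S via S→a b: +{a}
  S via S→b B: +{b}
  FIRST[S]={a,b}  FIRST[A]={a}  FIRST[B]={a}  FIRST[C]={a}
iter 2: done
  FIRST[S]={a,b}  FIRST[A]={a}  FIRST[B]={a}  FIRST[C]={a}

FOLLOW iteration:
FOLLOW(S) := {$}
iter 1:
  B→C S: FOLLOW(C) ⊇ FIRST(S) = {a,b}; new: +{a,b}
  C→A: FOLLOW(A) ⊇ FOLLOW(C) ⊇ {a,b}; new: +{a,b}
  S→b B: FOLLOW(B) ⊇ FOLLOW(S) ⊇ {$}; new: +{$}
  S: {$}  A: {a,b}  B: {$}  C: {a,b}
iter 2: (stable)
  S: {$}  A: {a,b}  B: {$}  C: {a,b}

FOLLOW(C) = ["a", "b"]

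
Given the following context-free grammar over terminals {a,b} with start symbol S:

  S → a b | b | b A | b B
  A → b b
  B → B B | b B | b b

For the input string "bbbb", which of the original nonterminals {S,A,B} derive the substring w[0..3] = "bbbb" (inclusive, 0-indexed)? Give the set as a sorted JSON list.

CNF form of G:
  S -> T0 A | T0 B | T1 T0 | b
  A -> T0 T0
  B -> B B | T0 B | T0 T0
  T0 -> b
  T1 -> a

CYK fill, restricted to cells inside w[0..3]:
  T[0,0] 'b' = {S,T0}  orig:{S}
  T[1,1] 'b' = {S,T0}  orig:{S}
  T[2,2] 'b' = {S,T0}  orig:{S}
  T[3,3] 'b' = {S,T0}  orig:{S}
  T[0,1] 'bb' = {A,B}
  T[1,2] 'bb' = {A,B}
  T[2,3] 'bb' = {A,B}
  T[0,2] 'bbb' = {B,S}
  T[1,3] 'bbb' = {B,S}
  T[0,3] 'bbbb' = {B,S}

Original NTs in T[0,3] deriving "bbbb": ["B", "S"]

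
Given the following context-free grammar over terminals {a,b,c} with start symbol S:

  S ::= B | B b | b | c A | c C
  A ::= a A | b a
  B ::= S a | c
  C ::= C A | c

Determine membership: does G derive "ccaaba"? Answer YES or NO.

CNF form of G:
  S -> B T1 | S T0 | T2 A | T2 C | b | c
  A -> T0 A | T1 T0
  B -> S T0 | c
  C -> C A | c
  T0 -> a
  T1 -> b
  T2 -> c

CYK table (by increasing span):
  cell(0,0) c: {B,C,S,T2}  orig:{B,C,S}
  cell(1,1) c: {B,C,S,T2}  orig:{B,C,S}
  cell(2,2) a: {T0}  orig:{}
  cell(3,3) a: {T0}  orig:{}
  cell(4,4) b: {S,T1}  orig:{S}
  cell(5,5) a: {T0}  orig:{}
  cell(0,1) cc: {S}
  cell(1,2) ca: {B,S}
  cell(2,3) aa: ∅
  cell(3,4) ab: ∅
  cell(4,5) ba: {A,B,S}
  cell(0,2) cca: {B,S}
  cell(1,3) caa: {B,S}
  cell(2,4) aab: ∅
  cell(3,5) aba: {A}
  cell(0,3) ccaa: {B,S}
  cell(1,4) caab: {S}
  cell(2,5) aaba: {A}
  cell(0,4) ccaab: {S}
  cell(1,5) caaba: {B,C,S}
  cell(0,5) ccaaba: {B,S}

S ∈ T[0,5] ⇒ YES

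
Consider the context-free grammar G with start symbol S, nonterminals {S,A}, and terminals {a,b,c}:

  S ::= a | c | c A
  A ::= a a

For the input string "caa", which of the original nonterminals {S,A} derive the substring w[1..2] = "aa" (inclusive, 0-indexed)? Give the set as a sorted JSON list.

CNF form of G:
  S -> T1 A | a | c
  A -> T0 T0
  T0 -> a
  T1 -> c

CYK fill, restricted to cells inside w[1..2]:
  cell(1,1) a: {S,T0}  orig:{S}
  cell(2,2) a: {S,T0}  orig:{S}
  cell(1,2) aa: {A}

Original NTs in T[1,2] deriving "aa": ["A"]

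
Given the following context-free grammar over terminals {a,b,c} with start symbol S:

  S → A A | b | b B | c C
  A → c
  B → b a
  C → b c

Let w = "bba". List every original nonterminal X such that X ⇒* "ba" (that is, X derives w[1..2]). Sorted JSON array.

CNF form of G:
  S -> A A | T0 B | T2 C | b
  A -> c
  B -> T0 T1
  C -> T0 T2
  T0 -> b
  T1 -> a
  T2 -> c

CYK table (by increasing span), restricted to cells inside w[1..2]:
  cell(1,1) b: {S,T0}  orig:{S}
  cell(2,2) a: {T1}  orig:{}
  cell(1,2) ba: {B}

Original NTs in T[1,2] deriving "ba": ["B"]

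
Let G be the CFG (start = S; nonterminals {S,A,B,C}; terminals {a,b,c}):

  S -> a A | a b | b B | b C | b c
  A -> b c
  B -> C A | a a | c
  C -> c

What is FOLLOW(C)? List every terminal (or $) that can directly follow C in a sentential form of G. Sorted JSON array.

FIRST iteration:
round 1:
  A via A→b c: +{b}
  B via B→a a: +{a}
  B via B→c: +{c}
  C via C→c: +{c}
  S via S→a A: +{a}
  S via S→b B: +{b}
  S: {a,b}  A: {b}  B: {a,c}  C: {c}
round 2: (stable)
  S: {a,b}  A: {b}  B: {a,c}  C: {c}

FOLLOW sets:
initialize: $ ∈ FOLLOW(S)
[1]
  B→C A: FOLLOW(C) ⊇ FIRST(A) = {b}; new: +{b}
  S→a A: FOLLOW(A) ⊇ FOLLOW(S) ⊇ {$}; new: +{$}
  S→b B: FOLLOW(B) ⊇ FOLLOW(S) ⊇ {$}; new: +{$}
  S→b C: FOLLOW(C) ⊇ FOLLOW(S) ⊇ {$}; new: +{$}
  S: {$}  A: {$}  B: {$}  C: {$,b}
[2] done
  S: {$}  A: {$}  B: {$}  C: {$,b}

FOLLOW(C) = ["$", "b"]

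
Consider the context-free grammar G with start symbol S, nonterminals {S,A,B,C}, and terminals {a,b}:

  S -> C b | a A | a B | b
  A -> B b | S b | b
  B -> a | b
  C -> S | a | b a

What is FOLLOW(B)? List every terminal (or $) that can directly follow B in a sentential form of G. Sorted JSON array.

Compute FIRST by fixpoint:
pass 1:
  A via A→b: +{b}
  B via B→a: +{a}
  B via B→b: +{b}
  C via C→a: +{a}
  C via C→b a: +{b}
  S via S→C b: +{a,b}
  S: {a,b}  A: {b}  B: {a,b}  C: {a,b}
pass 2:
  A via A→B b: +{a}
  S: {a,b}  A: {a,b}  B: {a,b}  C: {a,b}
pass 3: (no change)
  S: {a,b}  A: {a,b}  B: {a,b}  C: {a,b}

Compute FOLLOW by fixpoint:
initialize: $ ∈ FOLLOW(S)
round 1:
  A→B b: FOLLOW(B) ⊇ FIRST(b) = {b}; new: +{b}
  A→S b: FOLLOW(S) ⊇ FIRST(b) = {b}; new: +{b}
  S→C b: FOLLOW(C) ⊇ FIRST(b) = {b}; new: +{b}
  S→a A: FOLLOW(A) ⊇ FOLLOW(S) ⊇ {$,b}; new: +{$,b}
  S→a B: FOLLOW(B) ⊇ FOLLOW(S) ⊇ {$,b}; new: +{$}
  S: {$,b}  A: {$,b}  B: {$,b}  C: {b}
round 2: — fixpoint
  S: {$,b}  A: {$,b}  B: {$,b}  C: {b}

FOLLOW(B) = ["$", "b"]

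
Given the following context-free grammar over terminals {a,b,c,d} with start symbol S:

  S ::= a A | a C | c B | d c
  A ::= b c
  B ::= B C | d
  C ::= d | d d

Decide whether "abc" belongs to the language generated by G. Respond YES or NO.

Convert to CNF:
  S -> T1 B | T2 T1 | T3 A | T3 C
  A -> T0 T1
  B -> B C | d
  C -> T2 T2 | d
  T0 -> b
  T1 -> c
  T2 -> d
  T3 -> a

CYK table (by increasing span):
  cell(0,0) a: {T3}  orig:{}
  cell(1,1) b: {T0}  orig:{}
  cell(2,2) c: {T1}  orig:{}
  cell(0,1) ab: ∅
  cell(1,2) bc: {A}
  cell(0,2) abc: {S}

S ∈ T[0,2] ⇒ YES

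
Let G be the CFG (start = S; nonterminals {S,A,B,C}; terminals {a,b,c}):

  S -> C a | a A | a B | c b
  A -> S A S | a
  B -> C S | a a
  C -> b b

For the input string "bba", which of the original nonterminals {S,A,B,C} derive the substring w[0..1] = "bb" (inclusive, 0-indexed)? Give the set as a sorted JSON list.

Convert to CNF:
  S -> C T0 | T0 A | T0 B | T2 T1
  A -> S X3 | a
  B -> C S | T0 T0
  C -> T1 T1
  T0 -> a
  T1 -> b
  T2 -> c
  X3 -> A S

Fill CYK table bottom-up — only the sub-triangle for w[0..1]:
  T[0,0] 'b' = {T1}  orig:{}
  T[1,1] 'b' = {T1}  orig:{}
  T[0,1] 'bb' = {C}

Original NTs in T[0,1] deriving "bb": ["C"]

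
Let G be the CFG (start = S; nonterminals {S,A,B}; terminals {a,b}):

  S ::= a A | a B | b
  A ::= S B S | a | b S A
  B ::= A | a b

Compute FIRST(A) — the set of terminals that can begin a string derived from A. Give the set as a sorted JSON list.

FIRST iteration:
iter 1:
  A via A→a: +{a}
  A via A→b S A: +{b}
  B via B→A: +{a,b}
  S via S→a A: +{a}
  S via S→b: +{b}
  FIRST[S]={a,b}  FIRST[A]={a,b}  FIRST[B]={a,b}
iter 2: done
  FIRST[S]={a,b}  FIRST[A]={a,b}  FIRST[B]={a,b}

FIRST(A) = ["a", "b"]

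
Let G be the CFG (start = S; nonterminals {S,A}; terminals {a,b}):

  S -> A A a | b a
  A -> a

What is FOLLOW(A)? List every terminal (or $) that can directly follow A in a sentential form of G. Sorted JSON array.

FIRST sets, iterate to fixpoint:
pass 1:
  A via A→a: +{a}
  S via S→A A a: +{a}
  S via S→b a: +{b}
  S: {a,b}  A: {a}
pass 2: (stable)
  S: {a,b}  A: {a}

Compute FOLLOW by fixpoint:
seed FOLLOW(S) with $
iter 1:
  S→A A a: FOLLOW(A) ⊇ FIRST(A) = {a}; new: +{a}
  FOLLOW(S)={$}  FOLLOW(A)={a}
iter 2: — fixpoint
  FOLLOW(S)={$}  FOLLOW(A)={a}

FOLLOW(A) = ["a"]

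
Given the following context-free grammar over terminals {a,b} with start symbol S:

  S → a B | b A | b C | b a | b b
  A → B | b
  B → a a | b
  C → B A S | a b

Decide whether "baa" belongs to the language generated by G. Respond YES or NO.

Convert to CNF:
  S -> T0 B | T1 A | T1 C | T1 T0 | T1 T1
  A -> T0 T0 | b
  B -> T0 T0 | b
  C -> B X2 | T0 T1
  T0 -> a
  T1 -> b
  X2 -> A S

CYK table (by increasing span):
  [0..0]={A,B,T1}  "b"  orig:{A,B}
  [1..1]={T0}  "a"  orig:{}
  [2..2]={T0}  "a"  orig:{}
  [0..1]={S}  "ba"
  [1..2]={A,B}  "aa"
  [0..2]={S}  "baa"

S ∈ T[0,2] ⇒ YES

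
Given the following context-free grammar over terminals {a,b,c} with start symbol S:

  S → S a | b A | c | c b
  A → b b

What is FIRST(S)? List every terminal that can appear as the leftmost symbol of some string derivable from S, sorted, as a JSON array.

FIRST sets, iterate to fixpoint:
[1]
  A via A→b b: +{b}
  S via S→b A: +{b}
  S via S→c: +{c}
  S: {b,c}  A: {b}
[2] done
  S: {b,c}  A: {b}

FIRST(S) = ["b", "c"]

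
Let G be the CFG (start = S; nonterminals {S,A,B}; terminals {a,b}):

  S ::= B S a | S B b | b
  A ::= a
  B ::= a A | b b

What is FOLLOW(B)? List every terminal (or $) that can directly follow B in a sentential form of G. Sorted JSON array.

FIRST sets, iterate to fixpoint:
iter 1:
  A via A→a: +{a}
  B via B→a A: +{a}
  B via B→b b: +{b}
  S via S→B S a: +{a,b}
  FIRST[S]={a,b}  FIRST[A]={a}  FIRST[B]={a,b}
iter 2: done
  FIRST[S]={a,b}  FIRST[A]={a}  FIRST[B]={a,b}

FOLLOW sets:
FOLLOW(S) := {$}
iter 1:
  S→B S a: FOLLOW(B) ⊇ FIRST(S) = {a,b}; new: +{a,b}
  S→B S a: FOLLOW(S) ⊇ FIRST(a) = {a}; new: +{a}
  S→S B b: FOLLOW(S) ⊇ FIRST(B) = {a,b}; new: +{b}
  S: {$,a,b}  A: {}  B: {a,b}
iter 2:
  B→a A: FOLLOW(A) ⊇ FOLLOW(B) ⊇ {a,b}; new: +{a,b}
  S: {$,a,b}  A: {a,b}  B: {a,b}
iter 3: done
  S: {$,a,b}  A: {a,b}  B: {a,b}

FOLLOW(B) = ["a", "b"]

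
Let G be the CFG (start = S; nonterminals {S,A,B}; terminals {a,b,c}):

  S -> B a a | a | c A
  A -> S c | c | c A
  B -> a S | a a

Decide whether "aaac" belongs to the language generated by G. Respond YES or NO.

CNF form of G:
  S -> B X2 | T0 A | a
  A -> S T0 | T0 A | c
  B -> T1 S | T1 T1
  T0 -> c
  T1 -> a
  X2 -> T1 T1

Fill CYK table bottom-up:
  [0..0]={S,T1}  "a"  orig:{S}
  [1..1]={S,T1}  "a"  orig:{S}
  [2..2]={S,T1}  "a"  orig:{S}
  [3..3]={A,T0}  "c"  orig:{A}
  [0..1]={B,X2}  "aa"  orig:{B}
  [1..2]={B,X2}  "aa"  orig:{B}
  [2..3]={A}  "ac"
  [0..2]=∅  "aaa"
  [1..3]=∅  "aac"
  [0..3]=∅  "aaac"

S ∉ T[0,3] ⇒ NO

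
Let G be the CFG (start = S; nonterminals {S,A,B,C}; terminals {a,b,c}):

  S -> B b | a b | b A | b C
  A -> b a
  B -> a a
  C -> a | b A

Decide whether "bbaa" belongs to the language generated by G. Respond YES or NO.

Convert to CNF:
  S -> B T0 | T0 A | T0 C | T1 T0
  A -> T0 T1
  B -> T1 T1
  C -> T0 A | a
  T0 -> b
  T1 -> a

CYK table (by increasing span):
  cell(0,0) b: {T0}  orig:{}
  cell(1,1) b: {T0}  orig:{}
  cell(2,2) a: {C,T1}  orig:{C}
  cell(3,3) a: {C,T1}  orig:{C}
  cell(0,1) bb: ∅
  cell(1,2) ba: {A,S}
  cell(2,3) aa: {B}
  cell(0,2) bba: {C,S}
  cell(1,3) baa: ∅
  cell(0,3) bbaa: ∅

S ∉ T[0,3] ⇒ NO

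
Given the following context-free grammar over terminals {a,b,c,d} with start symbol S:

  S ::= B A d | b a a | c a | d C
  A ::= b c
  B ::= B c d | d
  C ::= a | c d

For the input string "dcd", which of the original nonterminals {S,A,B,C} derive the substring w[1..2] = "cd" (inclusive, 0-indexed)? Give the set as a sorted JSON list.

Convert to CNF:
  S -> B X5 | T0 X6 | T1 T3 | T2 C
  A -> T0 T1
  B -> B X4 | d
  C -> T1 T2 | a
  T0 -> b
  T1 -> c
  T2 -> d
  T3 -> a
  X4 -> T1 T2
  X5 -> A T2
  X6 -> T3 T3

Fill CYK table bottom-up (cells [i..j] with 1 ≤ i ≤ j ≤ 2 only):
  cell(1,1) c: {T1}  orig:{}
  cell(2,2) d: {B,T2}  orig:{B}
  cell(1,2) cd: {C,X4}  orig:{C}

Original NTs in T[1,2] deriving "cd": ["C"]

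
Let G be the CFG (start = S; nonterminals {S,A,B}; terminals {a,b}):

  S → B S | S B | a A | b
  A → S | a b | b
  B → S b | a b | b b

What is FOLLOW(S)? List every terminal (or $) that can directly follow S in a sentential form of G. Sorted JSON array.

FIRST iteration:
[1]
  A via A→a b: +{a}
  A via A→b: +{b}
  B via B→a b: +{a}
  B via B→b b: +{b}
  S via S→B S: +{a,b}
  FIRST[S]={a,b}  FIRST[A]={a,b}  FIRST[B]={a,b}
[2] (no change)
  FIRST[S]={a,b}  FIRST[A]={a,b}  FIRST[B]={a,b}

FOLLOW iteration:
seed FOLLOW(S) with $
iter 1:
  B→S b: FOLLOW(S) ⊇ FIRST(b) = {b}; new: +{b}
  S→B S: FOLLOW(B) ⊇ FIRST(S) = {a,b}; new: +{a,b}
  S→S B: FOLLOW(S) ⊇ FIRST(B) = {a,b}; new: +{a}
  S→S B: FOLLOW(B) ⊇ FOLLOW(S) ⊇ {$,a,b}; new: +{$}
  S→a A: FOLLOW(A) ⊇ FOLLOW(S) ⊇ {$,a,b}; new: +{$,a,b}
  FOLLOW(S)={$,a,b}  FOLLOW(A)={$,a,b}  FOLLOW(B)={$,a,b}
iter 2: done
  FOLLOW(S)={$,a,b}  FOLLOW(A)={$,a,b}  FOLLOW(B)={$,a,b}

FOLLOW(S) = ["$", "a", "b"]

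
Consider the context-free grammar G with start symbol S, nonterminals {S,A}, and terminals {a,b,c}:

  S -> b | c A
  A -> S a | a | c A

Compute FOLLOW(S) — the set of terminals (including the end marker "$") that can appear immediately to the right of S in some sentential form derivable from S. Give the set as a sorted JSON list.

FIRST iteration:
round 1:
  A via A→a: +{a}
  A via A→c A: +{c}
  S via S→b: +{b}
  S via S→c A: +{c}
  FIRST(S)={b,c}  FIRST(A)={a,c}
round 2:
  A via A→S a: +{b}
  FIRST(S)={b,c}  FIRST(A)={a,b,c}
round 3: done
  FIRST(S)={b,c}  FIRST(A)={a,b,c}

FOLLOW sets:
initialize: $ ∈ FOLLOW(S)
round 1:
  A→S a: FOLLOW(S) ⊇ FIRST(a) = {a}; new: +{a}
  S→c A: FOLLOW(A) ⊇ FOLLOW(S) ⊇ {$,a}; new: +{$,a}
  FOLLOW[S]={$,a}  FOLLOW[A]={$,a}
round 2: done
  FOLLOW[S]={$,a}  FOLLOW[A]={$,a}

FOLLOW(S) = ["$", "a"]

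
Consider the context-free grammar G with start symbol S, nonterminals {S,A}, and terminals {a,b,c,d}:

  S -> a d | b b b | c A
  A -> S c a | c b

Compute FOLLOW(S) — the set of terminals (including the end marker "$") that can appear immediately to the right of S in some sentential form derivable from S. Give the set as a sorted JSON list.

FIRST iteration:
pass 1:
  A via A→c b: +{c}
  S via S→a d: +{a}
  S via S→b b b: +{b}
  S via S→c A: +{c}
  S: {a,b,c}  A: {c}
pass 2:
  A via A→S c a: +{a,b}
  S: {a,b,c}  A: {a,b,c}
pass 3: done
  S: {a,b,c}  A: {a,b,c}

Compute FOLLOW by fixpoint:
initialize: $ ∈ FOLLOW(S)
round 1:
  A→S c a: FOLLOW(S) ⊇ FIRST(c) = {c}; new: +{c}
  S→c A: FOLLOW(A) ⊇ FOLLOW(S) ⊇ {$,c}; new: +{$,c}
  FOLLOW(S)={$,c}  FOLLOW(A)={$,c}
round 2: (no change)
  FOLLOW(S)={$,c}  FOLLOW(A)={$,c}

FOLLOW(S) = ["$", "c"]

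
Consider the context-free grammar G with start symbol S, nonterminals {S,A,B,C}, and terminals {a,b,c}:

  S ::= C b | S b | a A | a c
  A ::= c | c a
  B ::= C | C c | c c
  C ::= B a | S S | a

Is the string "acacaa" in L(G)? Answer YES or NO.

CNF form of G:
  S -> C T2 | S T2 | T1 A | T1 T0
  A -> T0 T1 | c
  B -> B T1 | C T0 | S S | T0 T0 | a
  C -> B T1 | S S | a
  T0 -> c
  T1 -> a
  T2 -> b

CYK table (by increasing span):
  T[0,0] 'a' = {B,C,T1}  orig:{B,C}
  T[1,1] 'c' = {A,T0}  orig:{A}
  T[2,2] 'a' = {B,C,T1}  orig:{B,C}
  T[3,3] 'c' = {A,T0}  orig:{A}
  T[4,4] 'a' = {B,C,T1}  orig:{B,C}
  T[5,5] 'a' = {B,C,T1}  orig:{B,C}
  T[0,1] 'ac' = {B,S}
  T[1,2] 'ca' = {A}
  T[2,3] 'ac' = {B,S}
  T[3,4] 'ca' = {A}
  T[4,5] 'aa' = {B,C}
  T[0,2] 'aca' = {B,C,S}
  T[1,3] 'cac' = ∅
  T[2,4] 'aca' = {B,C,S}
  T[3,5] 'caa' = ∅
  T[0,3] 'acac' = {B,C}
  T[1,4] 'caca' = ∅
  T[2,5] 'acaa' = {B,C}
  T[0,4] 'acaca' = {B,C}
  T[1,5] 'cacaa' = ∅
  T[0,5] 'acacaa' = {B,C}

S ∉ T[0,5] ⇒ NO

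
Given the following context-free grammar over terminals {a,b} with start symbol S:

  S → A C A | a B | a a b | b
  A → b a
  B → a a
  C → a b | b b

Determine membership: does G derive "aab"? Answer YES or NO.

CNF form of G:
  S -> A X2 | T1 B | T1 X3 | b
  A -> T0 T1
  B -> T1 T1
  C -> T0 T0 | T1 T0
  T0 -> b
  T1 -> a
  X2 -> C A
  X3 -> T1 T0

Fill CYK table bottom-up:
  [0..0]={T1}  "a"  orig:{}
  [1..1]={T1}  "a"  orig:{}
  [2..2]={S,T0}  "b"  orig:{S}
  [0..1]={B}  "aa"
  [1..2]={C,X3}  "ab"  orig:{C}
  [0..2]={S}  "aab"

S ∈ T[0,2] ⇒ YES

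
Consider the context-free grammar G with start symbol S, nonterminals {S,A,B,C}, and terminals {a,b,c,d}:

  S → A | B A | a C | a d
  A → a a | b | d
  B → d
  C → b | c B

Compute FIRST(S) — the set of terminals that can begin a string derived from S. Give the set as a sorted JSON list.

FIRST sets, iterate to fixpoint:
iter 1:
  A via A→a a: +{a}
  A via A→b: +{b}
  A via A→d: +{d}
  B via B→d: +{d}
  C via C→b: +{b}
  C via C→c B: +{c}
  S via S→A: +{a,b,d}
  FIRST[S]={a,b,d}  FIRST[A]={a,b,d}  FIRST[B]={d}  FIRST[C]={b,c}
iter 2: — fixpoint
  FIRST[S]={a,b,d}  FIRST[A]={a,b,d}  FIRST[B]={d}  FIRST[C]={b,c}

FIRST(S) = ["a", "b", "d"]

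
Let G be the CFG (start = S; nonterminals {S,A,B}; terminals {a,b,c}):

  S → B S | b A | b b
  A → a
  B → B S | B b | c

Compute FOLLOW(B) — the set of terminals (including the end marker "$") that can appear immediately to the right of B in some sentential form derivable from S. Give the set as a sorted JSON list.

FIRST iteration:
pass 1:
  A via A→a: +{a}
  B via B→c: +{c}
  S via S→B S: +{c}
  S via S→b A: +{b}
  FIRST[S]={b,c}  FIRST[A]={a}  FIRST[B]={c}
pass 2: done
  FIRST[S]={b,c}  FIRST[A]={a}  FIRST[B]={c}

FOLLOW iteration:
seed FOLLOW(S) with $
[1]
  B→B S: FOLLOW(B) ⊇ FIRST(S) = {b,c}; new: +{b,c}
  B→B S: FOLLOW(S) ⊇ FOLLOW(B) ⊇ {b,c}; new: +{b,c}
  S→b A: FOLLOW(A) ⊇ FOLLOW(S) ⊇ {$,b,c}; new: +{$,b,c}
  FOLLOW(S)={$,b,c}  FOLLOW(A)={$,b,c}  FOLLOW(B)={b,c}
[2] — fixpoint
  FOLLOW(S)={$,b,c}  FOLLOW(A)={$,b,c}  FOLLOW(B)={b,c}

FOLLOW(B) = ["b", "c"]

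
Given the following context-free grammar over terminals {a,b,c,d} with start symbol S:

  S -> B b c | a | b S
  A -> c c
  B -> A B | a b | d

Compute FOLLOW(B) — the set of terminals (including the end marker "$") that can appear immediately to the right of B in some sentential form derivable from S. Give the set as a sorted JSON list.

Compute FIRST by fixpoint:
pass 1:
  A via A→c c: +{c}
  B via B→A B: +{c}
  B via B→a b: +{a}
  B via B→d: +{d}
  S via S→B b c: +{a,c,d}
  S via S→b S: +{b}
  S: {a,b,c,d}  A: {c}  B: {a,c,d}
pass 2: (no change)
  S: {a,b,c,d}  A: {c}  B: {a,c,d}

Compute FOLLOW by fixpoint:
FOLLOW(S) := {$}
pass 1:
  B→A B: FOLLOW(A) ⊇ FIRST(B) = {a,c,d}; new: +{a,c,d}
  S→B b c: FOLLOW(B) ⊇ FIRST(b) = {b}; new: +{b}
  FOLLOW(S)={$}  FOLLOW(A)={a,c,d}  FOLLOW(B)={b}
pass 2: done
  FOLLOW(S)={$}  FOLLOW(A)={a,c,d}  FOLLOW(B)={b}

FOLLOW(B) = ["b"]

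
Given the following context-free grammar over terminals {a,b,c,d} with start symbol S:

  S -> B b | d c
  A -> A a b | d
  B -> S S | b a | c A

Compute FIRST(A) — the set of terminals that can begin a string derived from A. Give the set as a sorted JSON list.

Compute FIRST by fixpoint:
pass 1:
  A via A→d: +{d}
  B via B→b a: +{b}
  B via B→c A: +{c}
  S via S→B b: +{b,c}
  S via S→d c: +{d}
  FIRST(S)={b,c,d}  FIRST(A)={d}  FIRST(B)={b,c}
pass 2:
  B via B→S S: +{d}
  FIRST(S)={b,c,d}  FIRST(A)={d}  FIRST(B)={b,c,d}
pass 3: done
  FIRST(S)={b,c,d}  FIRST(A)={d}  FIRST(B)={b,c,d}

FIRST(A) = ["d"]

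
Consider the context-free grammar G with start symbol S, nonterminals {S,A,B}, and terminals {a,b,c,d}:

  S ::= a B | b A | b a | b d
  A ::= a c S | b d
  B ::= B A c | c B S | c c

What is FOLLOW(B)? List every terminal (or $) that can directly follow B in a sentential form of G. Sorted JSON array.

Compute FIRST by fixpoint:
[1]
  A via A→a c S: +{a}
  A via A→b d: +{b}
  B via B→c B S: +{c}
  S via S→a B: +{a}
  S via S→b A: +{b}
  S: {a,b}  A: {a,b}  B: {c}
[2] — fixpoint
  S: {a,b}  A: {a,b}  B: {c}

FOLLOW sets:
initialize: $ ∈ FOLLOW(S)
round 1:
  B→B A c: FOLLOW(B) ⊇ FIRST(A) = {a,b}; new: +{a,b}
  B→B A c: FOLLOW(A) ⊇ FIRST(c) = {c}; new: +{c}
  B→c B S: FOLLOW(S) ⊇ FOLLOW(B) ⊇ {a,b}; new: +{a,b}
  S→a B: FOLLOW(B) ⊇ FOLLOW(S) ⊇ {$,a,b}; new: +{$}
  S→b A: FOLLOW(A) ⊇ FOLLOW(S) ⊇ {$,a,b}; new: +{$,a,b}
  FOLLOW[S]={$,a,b}  FOLLOW[A]={$,a,b,c}  FOLLOW[B]={$,a,b}
round 2:
  A→a c S: FOLLOW(S) ⊇ FOLLOW(A) ⊇ {$,a,b,c}; new: +{c}
  S→a B: FOLLOW(B) ⊇ FOLLOW(S) ⊇ {$,a,b,c}; new: +{c}
  FOLLOW[S]={$,a,b,c}  FOLLOW[A]={$,a,b,c}  FOLLOW[B]={$,a,b,c}
round 3: (stable)
  FOLLOW[S]={$,a,b,c}  FOLLOW[A]={$,a,b,c}  FOLLOW[B]={$,a,b,c}

FOLLOW(B) = ["$", "a", "b", "c"]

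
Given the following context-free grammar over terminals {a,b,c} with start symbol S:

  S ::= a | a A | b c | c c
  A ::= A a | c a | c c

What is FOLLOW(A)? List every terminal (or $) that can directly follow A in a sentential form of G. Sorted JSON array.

Compute FIRST by fixpoint:
round 1:
  A via A→c a: +{c}
  S via S→a: +{a}
  S via S→b c: +{b}
  S via S→c c: +{c}
  FIRST[S]={a,b,c}  FIRST[A]={c}
round 2: — fixpoint
  FIRST[S]={a,b,c}  FIRST[A]={c}

FOLLOW sets:
initialize: $ ∈ FOLLOW(S)
[1]
  A→A a: FOLLOW(A) ⊇ FIRST(a) = {a}; new: +{a}
  S→a A: FOLLOW(A) ⊇ FOLLOW(S) ⊇ {$}; new: +{$}
  FOLLOW[S]={$}  FOLLOW[A]={$,a}
[2] (no change)
  FOLLOW[S]={$}  FOLLOW[A]={$,a}

FOLLOW(A) = ["$", "a"]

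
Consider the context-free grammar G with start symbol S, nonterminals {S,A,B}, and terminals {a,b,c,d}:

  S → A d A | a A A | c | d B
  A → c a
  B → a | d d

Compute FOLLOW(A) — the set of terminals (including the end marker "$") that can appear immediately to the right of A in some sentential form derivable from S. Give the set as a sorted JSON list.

Compute FIRST by fixpoint:
round 1:
  A via A→c a: +{c}
  B via B→a: +{a}
  B via B→d d: +{d}
  S via S→A d A: +{c}
  S via S→a A A: +{a}
  S via S→d B: +{d}
  S: {a,c,d}  A: {c}  B: {a,d}
round 2: (stable)
  S: {a,c,d}  A: {c}  B: {a,d}

Compute FOLLOW by fixpoint:
FOLLOW(S) := {$}
iter 1:
  S→A d A: FOLLOW(A) ⊇ FIRST(d) = {d}; new: +{d}
  S→A d A: FOLLOW(A) ⊇ FOLLOW(S) ⊇ {$}; new: +{$}
  S→a A A: FOLLOW(A) ⊇ FIRST(A) = {c}; new: +{c}
  S→d B: FOLLOW(B) ⊇ FOLLOW(S) ⊇ {$}; new: +{$}
  FOLLOW[S]={$}  FOLLOW[A]={$,c,d}  FOLLOW[B]={$}
iter 2: (no change)
  FOLLOW[S]={$}  FOLLOW[A]={$,c,d}  FOLLOW[B]={$}

FOLLOW(A) = ["$", "c", "d"]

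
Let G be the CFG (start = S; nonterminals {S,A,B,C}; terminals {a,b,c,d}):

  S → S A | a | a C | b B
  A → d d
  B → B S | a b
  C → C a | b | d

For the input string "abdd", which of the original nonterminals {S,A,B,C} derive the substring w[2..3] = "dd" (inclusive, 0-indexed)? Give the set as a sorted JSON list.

CNF form of G:
  S -> S A | T1 C | T2 B | a
  A -> T0 T0
  B -> B S | T1 T2
  C -> C T1 | b | d
  T0 -> d
  T1 -> a
  T2 -> b

CYK table (by increasing span), restricted to cells inside w[2..3]:
  cell(2,2) d: {C,T0}  orig:{C}
  cell(3,3) d: {C,T0}  orig:{C}
  cell(2,3) dd: {A}

Original NTs in T[2,3] deriving "dd": ["A"]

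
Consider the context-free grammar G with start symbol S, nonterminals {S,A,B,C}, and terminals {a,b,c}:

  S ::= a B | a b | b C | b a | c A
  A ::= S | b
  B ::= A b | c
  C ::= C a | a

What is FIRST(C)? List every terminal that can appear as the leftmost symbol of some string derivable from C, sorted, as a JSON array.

FIRST iteration:
pass 1:
  A via A→b: +{b}
  B via B→A b: +{b}
  B via B→c: +{c}
  C via C→a: +{a}
  S via S→a B: +{a}
  S via S→b C: +{b}
  S via S→c A: +{c}
  FIRST[S]={a,b,c}  FIRST[A]={b}  FIRST[B]={b,c}  FIRST[C]={a}
pass 2:
  A via A→S: +{a,c}
  B via B→A b: +{a}
  FIRST[S]={a,b,c}  FIRST[A]={a,b,c}  FIRST[B]={a,b,c}  FIRST[C]={a}
pass 3: (no change)
  FIRST[S]={a,b,c}  FIRST[A]={a,b,c}  FIRST[B]={a,b,c}  FIRST[C]={a}

FIRST(C) = ["a"]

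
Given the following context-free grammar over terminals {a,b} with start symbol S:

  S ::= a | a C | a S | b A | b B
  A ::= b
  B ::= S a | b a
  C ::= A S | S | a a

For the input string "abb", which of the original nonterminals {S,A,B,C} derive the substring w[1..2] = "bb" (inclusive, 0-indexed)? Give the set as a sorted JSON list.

CNF form of G:
  S -> T0 C | T0 S | T1 A | T1 B | a
  A -> b
  B -> S T0 | T1 T0
  C -> A S | T0 C | T0 S | T0 T0 | T1 A | T1 B | a
  T0 -> a
  T1 -> b

Fill CYK table bottom-up, restricted to cells inside w[1..2]:
  T[1,1] 'b' = {A,T1}  orig:{A}
  T[2,2] 'b' = {A,T1}  orig:{A}
  T[1,2] 'bb' = {C,S}

Original NTs in T[1,2] deriving "bb": ["C", "S"]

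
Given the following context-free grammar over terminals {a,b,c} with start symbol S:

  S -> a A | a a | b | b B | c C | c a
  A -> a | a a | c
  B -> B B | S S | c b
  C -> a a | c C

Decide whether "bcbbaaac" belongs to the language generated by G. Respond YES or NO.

Convert to CNF:
  S -> T0 A | T0 T0 | T1 C | T1 T0 | T2 B | b
  A -> T0 T0 | a | c
  B -> B B | S S | T1 T2
  C -> T0 T0 | T1 C
  T0 -> a
  T1 -> c
  T2 -> b

CYK fill:
  [0..0]={S,T2}  "b"  orig:{S}
  [1..1]={A,T1}  "c"  orig:{A}
  [2..2]={S,T2}  "b"  orig:{S}
  [3..3]={S,T2}  "b"  orig:{S}
  [4..4]={A,T0}  "a"  orig:{A}
  [5..5]={A,T0}  "a"  orig:{A}
  [6..6]={A,T0}  "a"  orig:{A}
  [7..7]={A,T1}  "c"  orig:{A}
  [0..1]=∅  "bc"
  [1..2]={B}  "cb"
  [2..3]={B}  "bb"
  [3..4]=∅  "ba"
  [4..5]={A,C,S}  "aa"
  [5..6]={A,C,S}  "aa"
  [6..7]={S}  "ac"
  [0..2]={S}  "bcb"
  [1..3]=∅  "cbb"
  [2..4]=∅  "bba"
  [3..5]={B}  "baa"
  [4..6]={S}  "aaa"
  [5..7]=∅  "aac"
  [0..3]={B}  "bcbb"
  [1..4]=∅  "cbba"
  [2..5]={S}  "bbaa"
  [3..6]={B}  "baaa"
  [4..7]={B}  "aaac"
  [0..4]=∅  "bcbba"
  [1..5]={B}  "cbbaa"
  [2..6]={S}  "bbaaa"
  [3..7]={S}  "baaac"
  [0..5]={S}  "bcbbaa"
  [1..6]={B}  "cbbaaa"
  [2..7]={B}  "bbaaac"
  [0..6]={S}  "bcbbaaa"
  [1..7]=∅  "cbbaaac"
  [0..7]={B}  "bcbbaaac"

S ∉ T[0,7] ⇒ NO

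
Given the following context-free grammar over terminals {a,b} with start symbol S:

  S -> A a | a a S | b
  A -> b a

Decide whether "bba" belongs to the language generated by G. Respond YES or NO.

CNF form of G:
  S -> A T1 | T1 X2 | b
  A -> T0 T1
  T0 -> b
  T1 -> a
  X2 -> T1 S

Fill CYK table bottom-up:
  cell(0,0) b: {S,T0}  orig:{S}
  cell(1,1) b: {S,T0}  orig:{S}
  cell(2,2) a: {T1}  orig:{}
  cell(0,1) bb: ∅
  cell(1,2) ba: {A}
  cell(0,2) bba: ∅

S ∉ T[0,2] ⇒ NO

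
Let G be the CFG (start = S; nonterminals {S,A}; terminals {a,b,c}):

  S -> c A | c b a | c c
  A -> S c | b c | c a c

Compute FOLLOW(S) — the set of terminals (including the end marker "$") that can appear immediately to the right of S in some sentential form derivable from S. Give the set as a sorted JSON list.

Compute FIRST by fixpoint:
iter 1:
  A via A→b c: +{b}
  A via A→c a c: +{c}
  S via S→c A: +{c}
  FIRST[S]={c}  FIRST[A]={b,c}
iter 2: done
  FIRST[S]={c}  FIRST[A]={b,c}

Compute FOLLOW by fixpoint:
FOLLOW(S) := {$}
[1]
  A→S c: FOLLOW(S) ⊇ FIRST(c) = {c}; new: +{c}
  S→c A: FOLLOW(A) ⊇ FOLLOW(S) ⊇ {$,c}; new: +{$,c}
  FOLLOW(S)={$,c}  FOLLOW(A)={$,c}
[2] (stable)
  FOLLOW(S)={$,c}  FOLLOW(A)={$,c}

FOLLOW(S) = ["$", "c"]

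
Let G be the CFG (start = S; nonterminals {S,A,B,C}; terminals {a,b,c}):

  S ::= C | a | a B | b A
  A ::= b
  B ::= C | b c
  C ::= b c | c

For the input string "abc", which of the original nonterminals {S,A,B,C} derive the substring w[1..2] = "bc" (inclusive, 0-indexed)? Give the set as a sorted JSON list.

CNF form of G:
  S -> T0 A | T0 T1 | T2 B | a | c
  A -> b
  B -> T0 T1 | c
  C -> T0 T1 | c
  T0 -> b
  T1 -> c
  T2 -> a

Fill CYK table bottom-up, restricted to cells inside w[1..2]:
  cell(1,1) b: {A,T0}  orig:{A}
  cell(2,2) c: {B,C,S,T1}  orig:{B,C,S}
  cell(1,2) bc: {B,C,S}

Original NTs in T[1,2] deriving "bc": ["B", "C", "S"]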